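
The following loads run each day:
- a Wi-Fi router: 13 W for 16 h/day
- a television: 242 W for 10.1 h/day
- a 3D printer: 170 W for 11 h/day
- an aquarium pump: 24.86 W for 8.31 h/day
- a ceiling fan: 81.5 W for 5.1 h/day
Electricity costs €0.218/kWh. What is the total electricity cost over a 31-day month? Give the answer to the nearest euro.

€35

Wi-Fi router: 13 W × 16 h × 31 d = 6,448 Wh = 6.448 kWh
television: 242 W × 10.1 h × 31 d = 75,770 Wh = 75.77 kWh
3D printer: 170 W × 11 h × 31 d = 57,970 Wh = 57.97 kWh
aquarium pump: 24.86 W × 8.31 h × 31 d = 6,404 Wh = 6.404 kWh
ceiling fan: 81.5 W × 5.1 h × 31 d = 12,885 Wh = 12.89 kWh
Total energy = 6.448 + 75.77 + 57.97 + 6.404 + 12.89 = 159.5 kWh
Cost = 159.5 kWh × €0.218 = €34.77 ≈ €35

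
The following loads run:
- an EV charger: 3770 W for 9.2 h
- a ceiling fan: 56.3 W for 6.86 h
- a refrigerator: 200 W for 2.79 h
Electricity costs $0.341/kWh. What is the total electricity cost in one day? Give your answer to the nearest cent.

$12.15

EV charger: 3770 W × 9.2 h = 34,684 Wh = 34.68 kWh
ceiling fan: 56.3 W × 6.86 h = 386 Wh = 0.3862 kWh
refrigerator: 200 W × 2.79 h = 558 Wh = 0.558 kWh
Total energy = 34.68 + 0.3862 + 0.558 = 35.63 kWh
Cost = 35.63 kWh × $0.341 = $12.15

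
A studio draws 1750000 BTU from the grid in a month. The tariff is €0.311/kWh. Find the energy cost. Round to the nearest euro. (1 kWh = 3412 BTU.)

1750000 BTU × (0.00029308 kWh/BTU) = 512.9 kWh
Cost = 512.9 kWh × €0.311/kWh = €159.51 ≈ €160

€160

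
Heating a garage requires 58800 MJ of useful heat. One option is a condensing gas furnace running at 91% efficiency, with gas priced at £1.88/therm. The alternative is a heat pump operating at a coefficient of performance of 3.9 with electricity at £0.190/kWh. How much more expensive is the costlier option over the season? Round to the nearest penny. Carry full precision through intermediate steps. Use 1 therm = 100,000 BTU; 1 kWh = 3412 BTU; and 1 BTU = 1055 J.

£355.64

Heat load = 58800 MJ = 58,800,000,000 J / 1055 = 55,734,597 BTU
Gas: input = 55,734,597 / 0.91 = 61,246,810 BTU = 612.5 therm → 612.5 × £1.88 = £1,151.44
Heat pump: 55,734,597 BTU / 3412 = 16,330 kWh heat; / 3.9 = 4,188 kWh in → × £0.190 = £795.80
Difference = |£1,151.44 − £795.80| = £355.64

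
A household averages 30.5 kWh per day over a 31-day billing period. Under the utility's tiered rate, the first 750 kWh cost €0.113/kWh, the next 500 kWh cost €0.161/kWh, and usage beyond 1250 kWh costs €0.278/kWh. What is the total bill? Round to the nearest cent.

Usage = 30.5 kWh/day × 31 days = 945.5 kWh
First 750 kWh × €0.113 = €84.75
Next 195.5 kWh × €0.161 = €31.48
Remaining tier: 0 kWh (not reached)
Total = €116.23

€116.23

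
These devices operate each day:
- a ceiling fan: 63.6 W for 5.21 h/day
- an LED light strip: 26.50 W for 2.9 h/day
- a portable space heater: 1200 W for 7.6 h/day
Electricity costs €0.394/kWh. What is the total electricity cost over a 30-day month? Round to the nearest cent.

ceiling fan: 63.6 W × 5.21 h × 30 d = 9,941 Wh = 9.941 kWh
LED light strip: 26.50 W × 2.9 h × 30 d = 2,306 Wh = 2.305 kWh
portable space heater: 1200 W × 7.6 h × 30 d = 273,600 Wh = 273.6 kWh
Total energy = 9.941 + 2.305 + 273.6 = 285.8 kWh
Cost = 285.8 kWh × €0.394 = €112.62

€112.62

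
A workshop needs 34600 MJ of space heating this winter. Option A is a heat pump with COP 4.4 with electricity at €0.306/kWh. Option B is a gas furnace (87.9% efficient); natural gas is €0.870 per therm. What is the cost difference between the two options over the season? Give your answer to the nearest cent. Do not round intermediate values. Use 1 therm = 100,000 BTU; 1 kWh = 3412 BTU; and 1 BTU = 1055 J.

Heat load = 34600 MJ = 34,600,000,000 J / 1055 = 32,796,209 BTU
Gas: input = 32,796,209 / 0.879 = 37,310,817 BTU = 373.1 therm → 373.1 × €0.870 = €324.60
Heat pump: 32,796,209 BTU / 3412 = 9,612 kWh heat; / 4.4 = 2,185 kWh in → × €0.306 = €668.47
Difference = |€324.60 − €668.47| = €343.87

€343.87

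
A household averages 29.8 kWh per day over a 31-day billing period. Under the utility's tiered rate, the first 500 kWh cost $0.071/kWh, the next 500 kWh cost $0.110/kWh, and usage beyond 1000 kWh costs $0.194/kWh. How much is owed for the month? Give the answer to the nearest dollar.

$82

Usage = 29.8 kWh/day × 31 days = 923.8 kWh
First 500 kWh × $0.071 = $35.50
Next 423.8 kWh × $0.110 = $46.62
Remaining tier: 0 kWh (not reached)
Total = $82.12 ≈ $82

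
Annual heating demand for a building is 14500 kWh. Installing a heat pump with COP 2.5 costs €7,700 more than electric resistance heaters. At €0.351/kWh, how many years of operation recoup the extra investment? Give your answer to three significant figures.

2.52 years

Resistance: 14500 kWh × €0.351 = €5,089.50/yr
Heat pump: 14500 / 2.5 = 5800 kWh in → × €0.351 = €2,035.80/yr
Annual savings = €3,053.70
Payback = €7,700 / €3,053.70 = 2.52 years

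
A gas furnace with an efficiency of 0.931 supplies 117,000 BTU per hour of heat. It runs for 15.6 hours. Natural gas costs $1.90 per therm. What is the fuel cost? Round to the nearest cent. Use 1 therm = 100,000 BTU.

Heat delivered = 117,000 BTU/h × 15.6 h = 1,825,200 BTU
Gas input = 1,825,200 / 0.931 = 1,960,473 BTU
= 1,960,473 / 100,000 = 19.6 therm
Cost = 19.6 × $1.90/therm = $37.25

$37.25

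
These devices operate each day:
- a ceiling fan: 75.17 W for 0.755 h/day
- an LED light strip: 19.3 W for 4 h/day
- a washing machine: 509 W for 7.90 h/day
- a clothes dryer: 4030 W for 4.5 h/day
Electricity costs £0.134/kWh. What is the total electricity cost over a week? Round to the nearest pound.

£21

ceiling fan: 75.17 W × 0.755 h × 7 d = 397 Wh = 0.3973 kWh
LED light strip: 19.3 W × 4 h × 7 d = 540 Wh = 0.5404 kWh
washing machine: 509 W × 7.90 h × 7 d = 28,148 Wh = 28.15 kWh
clothes dryer: 4030 W × 4.5 h × 7 d = 126,945 Wh = 126.9 kWh
Total energy = 0.3973 + 0.5404 + 28.15 + 126.9 = 156 kWh
Cost = 156 kWh × £0.134 = £20.91 ≈ £21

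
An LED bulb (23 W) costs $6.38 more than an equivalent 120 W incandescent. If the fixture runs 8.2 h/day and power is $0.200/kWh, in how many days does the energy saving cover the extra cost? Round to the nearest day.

40 days

Power saved = 120 − 23 = 97 W
Daily energy saved = 97 W × 8.2 h = 795.4 Wh = 0.7954 kWh
Daily savings = 0.7954 × $0.200 = $0.1591
Payback = $6.38 / $0.1591 per day = 40.11 days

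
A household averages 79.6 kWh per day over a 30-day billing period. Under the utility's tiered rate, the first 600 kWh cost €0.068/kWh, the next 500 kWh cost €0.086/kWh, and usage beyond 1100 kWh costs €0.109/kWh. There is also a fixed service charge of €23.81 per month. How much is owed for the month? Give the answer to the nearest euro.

€248

Usage = 79.6 kWh/day × 30 days = 2388 kWh
First 600 kWh × €0.068 = €40.80
Next 500 kWh × €0.086 = €43.00
Remaining 1288 kWh × €0.109 = €140.39
Energy charge = €224.19; + service €23.81 = €248.00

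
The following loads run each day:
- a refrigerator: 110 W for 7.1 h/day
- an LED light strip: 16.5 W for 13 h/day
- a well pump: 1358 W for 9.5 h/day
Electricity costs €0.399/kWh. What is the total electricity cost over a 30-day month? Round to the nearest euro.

refrigerator: 110 W × 7.1 h × 30 d = 23,430 Wh = 23.43 kWh
LED light strip: 16.5 W × 13 h × 30 d = 6,435 Wh = 6.435 kWh
well pump: 1358 W × 9.5 h × 30 d = 387,030 Wh = 387 kWh
Total energy = 23.43 + 6.435 + 387 = 416.9 kWh
Cost = 416.9 kWh × €0.399 = €166.34 ≈ €166

€166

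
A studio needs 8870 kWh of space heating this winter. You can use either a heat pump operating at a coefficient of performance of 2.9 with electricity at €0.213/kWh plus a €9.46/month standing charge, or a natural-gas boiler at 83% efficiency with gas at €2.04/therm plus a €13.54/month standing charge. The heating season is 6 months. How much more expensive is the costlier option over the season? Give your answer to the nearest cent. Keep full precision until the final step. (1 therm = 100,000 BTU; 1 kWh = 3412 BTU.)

Heat load = 8870 kWh × 3412 = 30,264,440 BTU
Gas: input = 30,264,440 / 0.83 = 36,463,181 BTU = 364.6 therm → 364.6 × €2.04 = €743.85; + 6 × €13.54 standing = €825.09
Heat pump: 30,264,440 BTU / 3412 = 8,870 kWh heat; / 2.9 = 3,059 kWh in → × €0.213 = €651.49; + 6 × €9.46 standing = €708.25
Difference = |€825.09 − €708.25| = €116.84

€116.84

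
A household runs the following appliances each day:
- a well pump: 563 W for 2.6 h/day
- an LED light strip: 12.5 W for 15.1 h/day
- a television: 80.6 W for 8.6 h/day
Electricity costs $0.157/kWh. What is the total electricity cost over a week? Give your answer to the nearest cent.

well pump: 563 W × 2.6 h × 7 d = 10,247 Wh = 10.25 kWh
LED light strip: 12.5 W × 15.1 h × 7 d = 1,321 Wh = 1.321 kWh
television: 80.6 W × 8.6 h × 7 d = 4,852 Wh = 4.852 kWh
Total energy = 10.25 + 1.321 + 4.852 = 16.42 kWh
Cost = 16.42 kWh × $0.157 = $2.58

$2.58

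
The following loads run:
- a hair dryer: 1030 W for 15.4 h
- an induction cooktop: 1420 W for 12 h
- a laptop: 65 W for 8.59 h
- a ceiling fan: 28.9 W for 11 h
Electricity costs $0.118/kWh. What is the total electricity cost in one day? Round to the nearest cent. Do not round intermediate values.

hair dryer: 1030 W × 15.4 h = 15,862 Wh = 15.86 kWh
induction cooktop: 1420 W × 12 h = 17,040 Wh = 17.04 kWh
laptop: 65 W × 8.59 h = 558 Wh = 0.5584 kWh
ceiling fan: 28.9 W × 11 h = 318 Wh = 0.3179 kWh
Total energy = 15.86 + 17.04 + 0.5584 + 0.3179 = 33.78 kWh
Cost = 33.78 kWh × $0.118 = $3.99

$3.99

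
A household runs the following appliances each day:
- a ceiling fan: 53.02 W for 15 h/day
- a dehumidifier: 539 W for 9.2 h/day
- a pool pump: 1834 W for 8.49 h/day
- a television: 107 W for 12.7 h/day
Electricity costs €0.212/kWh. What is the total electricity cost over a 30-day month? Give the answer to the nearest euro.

€144

ceiling fan: 53.02 W × 15 h × 30 d = 23,859 Wh = 23.86 kWh
dehumidifier: 539 W × 9.2 h × 30 d = 148,764 Wh = 148.8 kWh
pool pump: 1834 W × 8.49 h × 30 d = 467,120 Wh = 467.1 kWh
television: 107 W × 12.7 h × 30 d = 40,767 Wh = 40.77 kWh
Total energy = 23.86 + 148.8 + 467.1 + 40.77 = 680.5 kWh
Cost = 680.5 kWh × €0.212 = €144.27 ≈ €144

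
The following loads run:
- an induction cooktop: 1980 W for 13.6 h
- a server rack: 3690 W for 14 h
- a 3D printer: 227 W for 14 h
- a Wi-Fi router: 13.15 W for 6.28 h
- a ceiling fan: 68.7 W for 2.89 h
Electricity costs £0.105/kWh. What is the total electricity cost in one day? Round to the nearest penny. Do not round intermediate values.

induction cooktop: 1980 W × 13.6 h = 26,928 Wh = 26.93 kWh
server rack: 3690 W × 14 h = 51,660 Wh = 51.66 kWh
3D printer: 227 W × 14 h = 3,178 Wh = 3.178 kWh
Wi-Fi router: 13.15 W × 6.28 h = 83 Wh = 0.08258 kWh
ceiling fan: 68.7 W × 2.89 h = 199 Wh = 0.1985 kWh
Total energy = 26.93 + 51.66 + 3.178 + 0.08258 + 0.1985 = 82.05 kWh
Cost = 82.05 kWh × £0.105 = £8.61

£8.61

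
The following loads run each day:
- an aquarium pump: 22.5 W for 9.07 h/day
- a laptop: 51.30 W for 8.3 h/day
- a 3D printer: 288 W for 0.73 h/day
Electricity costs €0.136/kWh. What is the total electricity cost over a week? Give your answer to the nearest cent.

aquarium pump: 22.5 W × 9.07 h × 7 d = 1,429 Wh = 1.429 kWh
laptop: 51.30 W × 8.3 h × 7 d = 2,981 Wh = 2.981 kWh
3D printer: 288 W × 0.73 h × 7 d = 1,472 Wh = 1.472 kWh
Total energy = 1.429 + 2.981 + 1.472 = 5.881 kWh
Cost = 5.881 kWh × €0.136 = €0.80

€0.80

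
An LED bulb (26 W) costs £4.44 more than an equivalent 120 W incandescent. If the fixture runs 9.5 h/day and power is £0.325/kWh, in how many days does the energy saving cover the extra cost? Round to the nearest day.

Power saved = 120 − 26 = 94 W
Daily energy saved = 94 W × 9.5 h = 893 Wh = 0.893 kWh
Daily savings = 0.893 × £0.325 = £0.2902
Payback = £4.44 / £0.2902 per day = 15.3 days

15 days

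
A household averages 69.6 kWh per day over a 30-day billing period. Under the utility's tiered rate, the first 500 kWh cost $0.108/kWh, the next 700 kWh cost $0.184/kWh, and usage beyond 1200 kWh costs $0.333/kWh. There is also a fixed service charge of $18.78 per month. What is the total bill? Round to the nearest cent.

Usage = 69.6 kWh/day × 30 days = 2088 kWh
First 500 kWh × $0.108 = $54.00
Next 700 kWh × $0.184 = $128.80
Remaining 888 kWh × $0.333 = $295.70
Energy charge = $478.50; + service $18.78 = $497.28

$497.28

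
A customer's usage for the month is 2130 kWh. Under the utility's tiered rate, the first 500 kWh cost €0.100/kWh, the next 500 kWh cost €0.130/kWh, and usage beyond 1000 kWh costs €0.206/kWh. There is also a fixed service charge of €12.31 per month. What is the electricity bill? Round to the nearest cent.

First 500 kWh × €0.100 = €50.00
Next 500 kWh × €0.130 = €65.00
Remaining 1130 kWh × €0.206 = €232.78
Energy charge = €347.78; + service €12.31 = €360.09

€360.09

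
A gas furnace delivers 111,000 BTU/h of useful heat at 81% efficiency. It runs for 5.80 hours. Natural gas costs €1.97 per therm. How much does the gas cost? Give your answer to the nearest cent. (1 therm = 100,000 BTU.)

€15.66

Heat delivered = 111,000 BTU/h × 5.80 h = 643,800 BTU
Gas input = 643,800 / 0.81 = 794,815 BTU
= 794,815 / 100,000 = 7.948 therm
Cost = 7.948 × €1.97/therm = €15.66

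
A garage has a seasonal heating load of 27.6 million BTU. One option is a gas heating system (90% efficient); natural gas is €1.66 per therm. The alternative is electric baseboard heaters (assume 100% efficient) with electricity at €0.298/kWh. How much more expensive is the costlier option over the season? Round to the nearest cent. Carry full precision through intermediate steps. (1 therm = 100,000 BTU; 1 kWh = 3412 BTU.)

Heat load = 27.6 × 10⁶ BTU = 27,600,000 BTU
Gas: input = 27,600,000 / 0.90 = 30,666,667 BTU = 306.7 therm → 306.7 × €1.66 = €509.07
Electric: 27,600,000 BTU / 3412 = 8,089 kWh → × €0.298 = €2,410.55
Difference = |€509.07 − €2,410.55| = €1,901.48

€1901.48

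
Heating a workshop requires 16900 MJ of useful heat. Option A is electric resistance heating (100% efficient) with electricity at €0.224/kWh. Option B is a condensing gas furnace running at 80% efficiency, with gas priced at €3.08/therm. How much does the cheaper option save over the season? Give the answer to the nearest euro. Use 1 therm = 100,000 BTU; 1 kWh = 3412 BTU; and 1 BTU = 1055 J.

Heat load = 16900 MJ = 16,900,000,000 J / 1055 = 16,018,957 BTU
Gas: input = 16,018,957 / 0.80 = 20,023,697 BTU = 200.2 therm → 200.2 × €3.08 = €616.73
Electric: 16,018,957 BTU / 3412 = 4,695 kWh → × €0.224 = €1,051.65
Difference = |€616.73 − €1,051.65| = €434.93 ≈ €435

€435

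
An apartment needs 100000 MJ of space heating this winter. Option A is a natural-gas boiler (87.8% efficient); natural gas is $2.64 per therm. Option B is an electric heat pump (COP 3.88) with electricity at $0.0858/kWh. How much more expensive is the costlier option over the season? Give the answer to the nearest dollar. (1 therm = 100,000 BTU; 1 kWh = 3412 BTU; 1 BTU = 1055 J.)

$2236

Heat load = 100000 MJ = 100,000,000,000 J / 1055 = 94,786,730 BTU
Gas: input = 94,786,730 / 0.878 = 107,957,551 BTU = 1,080 therm → 1,080 × $2.64 = $2,850.08
Heat pump: 94,786,730 BTU / 3412 = 27,780 kWh heat; / 3.88 = 7,160 kWh in → × $0.0858 = $614.32
Difference = |$2,850.08 − $614.32| = $2,235.76 ≈ $2236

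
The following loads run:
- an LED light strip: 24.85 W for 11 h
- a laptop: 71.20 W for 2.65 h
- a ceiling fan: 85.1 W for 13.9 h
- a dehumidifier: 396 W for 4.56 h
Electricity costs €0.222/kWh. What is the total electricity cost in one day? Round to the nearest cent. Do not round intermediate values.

€0.77

LED light strip: 24.85 W × 11 h = 273 Wh = 0.2734 kWh
laptop: 71.20 W × 2.65 h = 189 Wh = 0.1887 kWh
ceiling fan: 85.1 W × 13.9 h = 1,183 Wh = 1.183 kWh
dehumidifier: 396 W × 4.56 h = 1,806 Wh = 1.806 kWh
Total energy = 0.2734 + 0.1887 + 1.183 + 1.806 = 3.451 kWh
Cost = 3.451 kWh × €0.222 = €0.77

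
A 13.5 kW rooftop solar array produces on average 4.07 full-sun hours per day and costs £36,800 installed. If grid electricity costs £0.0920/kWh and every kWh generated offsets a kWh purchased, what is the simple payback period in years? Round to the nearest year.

20 years

Daily generation = 13.5 kW × 4.07 h = 54.95 kWh
Annual generation = 54.95 × 365 = 20055 kWh
Annual savings = 20055 × £0.0920 = £1,845.05
Payback = £36,800 / £1,845.05 = 19.9 years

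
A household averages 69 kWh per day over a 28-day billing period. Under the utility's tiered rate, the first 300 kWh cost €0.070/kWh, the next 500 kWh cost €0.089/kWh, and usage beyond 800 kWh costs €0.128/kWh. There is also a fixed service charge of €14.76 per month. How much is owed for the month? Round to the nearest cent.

Usage = 69 kWh/day × 28 days = 1932 kWh
First 300 kWh × €0.070 = €21.00
Next 500 kWh × €0.089 = €44.50
Remaining 1132 kWh × €0.128 = €144.90
Energy charge = €210.40; + service €14.76 = €225.16

€225.16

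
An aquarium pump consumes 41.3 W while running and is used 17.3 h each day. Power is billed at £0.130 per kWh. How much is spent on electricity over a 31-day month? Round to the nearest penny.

£2.88

Energy = 41.3 W × 17.3 h/day × 31 days = 22,149 Wh = 22.15 kWh
Cost = 22.15 kWh × £0.130/kWh = £2.88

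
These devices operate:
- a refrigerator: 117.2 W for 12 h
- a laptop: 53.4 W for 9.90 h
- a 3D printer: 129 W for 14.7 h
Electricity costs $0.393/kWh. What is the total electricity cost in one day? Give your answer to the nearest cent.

$1.51

refrigerator: 117.2 W × 12 h = 1,406 Wh = 1.406 kWh
laptop: 53.4 W × 9.90 h = 529 Wh = 0.5287 kWh
3D printer: 129 W × 14.7 h = 1,896 Wh = 1.896 kWh
Total energy = 1.406 + 0.5287 + 1.896 = 3.831 kWh
Cost = 3.831 kWh × $0.393 = $1.51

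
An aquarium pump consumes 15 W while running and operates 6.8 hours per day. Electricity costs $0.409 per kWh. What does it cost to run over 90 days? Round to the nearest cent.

Energy = 15 W × 6.8 h/day × 90 days = 9,180 Wh = 9.18 kWh
Cost = 9.18 kWh × $0.409/kWh = $3.75

$3.75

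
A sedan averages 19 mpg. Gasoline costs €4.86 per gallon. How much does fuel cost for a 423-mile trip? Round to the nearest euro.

Fuel = 423 mi / 19 mpg = 22.26 gal
Cost = 22.26 gal × €4.86/gal = €108.20 ≈ €108

€108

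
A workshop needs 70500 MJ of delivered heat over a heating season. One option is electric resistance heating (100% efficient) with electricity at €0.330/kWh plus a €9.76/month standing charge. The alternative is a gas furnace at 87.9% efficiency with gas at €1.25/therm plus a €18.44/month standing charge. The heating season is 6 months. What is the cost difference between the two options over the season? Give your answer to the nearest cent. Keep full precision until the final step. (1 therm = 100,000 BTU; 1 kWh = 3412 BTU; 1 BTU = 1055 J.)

Heat load = 70500 MJ = 70,500,000,000 J / 1055 = 66,824,645 BTU
Gas: input = 66,824,645 / 0.879 = 76,023,486 BTU = 760.2 therm → 760.2 × €1.25 = €950.29; + 6 × €18.44 standing = €1,060.93
Electric: 66,824,645 BTU / 3412 = 19,590 kWh → × €0.330 = €6,463.11; + 6 × €9.76 standing = €6,521.67
Difference = |€1,060.93 − €6,521.67| = €5,460.74

€5460.74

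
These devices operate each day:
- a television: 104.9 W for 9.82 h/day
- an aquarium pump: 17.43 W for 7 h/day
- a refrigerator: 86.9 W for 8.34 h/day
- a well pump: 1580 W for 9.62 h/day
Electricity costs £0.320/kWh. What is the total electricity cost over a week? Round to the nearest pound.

£38

television: 104.9 W × 9.82 h × 7 d = 7,211 Wh = 7.211 kWh
aquarium pump: 17.43 W × 7 h × 7 d = 854 Wh = 0.8541 kWh
refrigerator: 86.9 W × 8.34 h × 7 d = 5,073 Wh = 5.073 kWh
well pump: 1580 W × 9.62 h × 7 d = 106,397 Wh = 106.4 kWh
Total energy = 7.211 + 0.8541 + 5.073 + 106.4 = 119.5 kWh
Cost = 119.5 kWh × £0.320 = £38.25 ≈ £38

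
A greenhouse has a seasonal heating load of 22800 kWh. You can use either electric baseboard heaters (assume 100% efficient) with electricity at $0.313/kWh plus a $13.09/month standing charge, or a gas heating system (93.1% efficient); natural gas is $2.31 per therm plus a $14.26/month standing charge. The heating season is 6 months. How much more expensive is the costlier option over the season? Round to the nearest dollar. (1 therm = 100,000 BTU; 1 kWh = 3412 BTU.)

Heat load = 22800 kWh × 3412 = 77,793,600 BTU
Gas: input = 77,793,600 / 0.931 = 83,559,184 BTU = 835.6 therm → 835.6 × $2.31 = $1,930.22; + 6 × $14.26 standing = $2,015.78
Electric: 77,793,600 BTU / 3412 = 22,800 kWh → × $0.313 = $7,136.40; + 6 × $13.09 standing = $7,214.94
Difference = |$2,015.78 − $7,214.94| = $5,199.16 ≈ $5199

$5199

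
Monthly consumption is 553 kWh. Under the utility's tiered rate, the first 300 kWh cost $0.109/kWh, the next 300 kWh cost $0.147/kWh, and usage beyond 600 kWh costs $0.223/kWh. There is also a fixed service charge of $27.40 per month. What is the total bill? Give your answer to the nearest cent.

First 300 kWh × $0.109 = $32.70
Next 253 kWh × $0.147 = $37.19
Remaining tier: 0 kWh (not reached)
Energy charge = $69.89; + service $27.40 = $97.29

$97.29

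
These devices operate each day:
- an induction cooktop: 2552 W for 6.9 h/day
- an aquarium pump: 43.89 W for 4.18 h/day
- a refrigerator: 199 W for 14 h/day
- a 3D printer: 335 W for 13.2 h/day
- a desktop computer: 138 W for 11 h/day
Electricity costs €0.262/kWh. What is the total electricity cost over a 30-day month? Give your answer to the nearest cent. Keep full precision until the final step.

induction cooktop: 2552 W × 6.9 h × 30 d = 528,264 Wh = 528.3 kWh
aquarium pump: 43.89 W × 4.18 h × 30 d = 5,504 Wh = 5.504 kWh
refrigerator: 199 W × 14 h × 30 d = 83,580 Wh = 83.58 kWh
3D printer: 335 W × 13.2 h × 30 d = 132,660 Wh = 132.7 kWh
desktop computer: 138 W × 11 h × 30 d = 45,540 Wh = 45.54 kWh
Total energy = 528.3 + 5.504 + 83.58 + 132.7 + 45.54 = 795.5 kWh
Cost = 795.5 kWh × €0.262 = €208.43

€208.43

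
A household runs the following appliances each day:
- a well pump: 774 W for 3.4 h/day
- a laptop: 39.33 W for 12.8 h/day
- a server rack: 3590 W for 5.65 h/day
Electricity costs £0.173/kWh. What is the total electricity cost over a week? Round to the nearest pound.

£28

well pump: 774 W × 3.4 h × 7 d = 18,421 Wh = 18.42 kWh
laptop: 39.33 W × 12.8 h × 7 d = 3,524 Wh = 3.524 kWh
server rack: 3590 W × 5.65 h × 7 d = 141,984 Wh = 142 kWh
Total energy = 18.42 + 3.524 + 142 = 163.9 kWh
Cost = 163.9 kWh × £0.173 = £28.36 ≈ £28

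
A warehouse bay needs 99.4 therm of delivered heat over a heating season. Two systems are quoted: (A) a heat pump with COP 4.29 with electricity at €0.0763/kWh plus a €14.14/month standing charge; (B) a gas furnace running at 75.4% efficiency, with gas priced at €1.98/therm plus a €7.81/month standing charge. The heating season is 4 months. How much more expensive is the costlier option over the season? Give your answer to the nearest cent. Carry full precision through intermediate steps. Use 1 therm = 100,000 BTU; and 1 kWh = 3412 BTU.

Heat load = 99.4 therm × 100,000 = 9,940,000 BTU
Gas: input = 9,940,000 / 0.754 = 13,183,024 BTU = 131.8 therm → 131.8 × €1.98 = €261.02; + 4 × €7.81 standing = €292.26
Heat pump: 9,940,000 BTU / 3412 = 2,913 kWh heat; / 4.29 = 679.1 kWh in → × €0.0763 = €51.81; + 4 × €14.14 standing = €108.37
Difference = |€292.26 − €108.37| = €183.89

€183.89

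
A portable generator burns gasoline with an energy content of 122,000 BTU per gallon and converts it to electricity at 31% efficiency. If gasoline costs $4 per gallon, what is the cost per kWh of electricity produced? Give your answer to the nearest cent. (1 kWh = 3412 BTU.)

Electrical output per gallon = 122,000 BTU × 0.31 / 3412 BTU/kWh = 11.08 kWh
Cost per kWh = $4 / 11.08 kWh = $0.361

$0.36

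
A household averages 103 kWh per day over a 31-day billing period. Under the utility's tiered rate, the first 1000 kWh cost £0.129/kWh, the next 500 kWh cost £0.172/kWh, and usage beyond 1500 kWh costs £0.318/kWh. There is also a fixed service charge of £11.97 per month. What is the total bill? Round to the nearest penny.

Usage = 103 kWh/day × 31 days = 3193 kWh
First 1000 kWh × £0.129 = £129.00
Next 500 kWh × £0.172 = £86.00
Remaining 1693 kWh × £0.318 = £538.37
Energy charge = £753.37; + service £11.97 = £765.34

£765.34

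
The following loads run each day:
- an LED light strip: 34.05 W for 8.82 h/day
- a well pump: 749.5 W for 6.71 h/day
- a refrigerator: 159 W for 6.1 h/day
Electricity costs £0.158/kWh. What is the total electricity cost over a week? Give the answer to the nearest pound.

LED light strip: 34.05 W × 8.82 h × 7 d = 2,102 Wh = 2.102 kWh
well pump: 749.5 W × 6.71 h × 7 d = 35,204 Wh = 35.2 kWh
refrigerator: 159 W × 6.1 h × 7 d = 6,789 Wh = 6.789 kWh
Total energy = 2.102 + 35.2 + 6.789 = 44.1 kWh
Cost = 44.1 kWh × £0.158 = £6.97 ≈ £7

£7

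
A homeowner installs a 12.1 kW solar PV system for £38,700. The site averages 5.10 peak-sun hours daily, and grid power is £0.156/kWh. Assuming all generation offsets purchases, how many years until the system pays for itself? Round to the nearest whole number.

11 years

Daily generation = 12.1 kW × 5.10 h = 61.71 kWh
Annual generation = 61.71 × 365 = 22524 kWh
Annual savings = 22524 × £0.156 = £3,513.77
Payback = £38,700 / £3,513.77 = 11 years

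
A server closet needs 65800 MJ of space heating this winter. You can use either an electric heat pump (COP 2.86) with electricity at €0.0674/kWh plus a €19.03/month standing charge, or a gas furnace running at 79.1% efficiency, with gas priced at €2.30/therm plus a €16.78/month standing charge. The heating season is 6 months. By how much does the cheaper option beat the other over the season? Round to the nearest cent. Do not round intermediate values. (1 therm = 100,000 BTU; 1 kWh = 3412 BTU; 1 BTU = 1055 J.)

€1369.25

Heat load = 65800 MJ = 65,800,000,000 J / 1055 = 62,369,668 BTU
Gas: input = 62,369,668 / 0.791 = 78,849,138 BTU = 788.5 therm → 788.5 × €2.30 = €1,813.53; + 6 × €16.78 standing = €1,914.21
Heat pump: 62,369,668 BTU / 3412 = 18,280 kWh heat; / 2.86 = 6,391 kWh in → × €0.0674 = €430.78; + 6 × €19.03 standing = €544.96
Difference = |€1,914.21 − €544.96| = €1,369.25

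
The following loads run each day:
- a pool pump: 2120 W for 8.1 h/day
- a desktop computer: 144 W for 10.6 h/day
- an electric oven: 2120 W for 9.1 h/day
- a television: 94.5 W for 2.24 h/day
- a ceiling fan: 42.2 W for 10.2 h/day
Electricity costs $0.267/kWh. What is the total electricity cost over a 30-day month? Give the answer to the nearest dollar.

$309

pool pump: 2120 W × 8.1 h × 30 d = 515,160 Wh = 515.2 kWh
desktop computer: 144 W × 10.6 h × 30 d = 45,792 Wh = 45.79 kWh
electric oven: 2120 W × 9.1 h × 30 d = 578,760 Wh = 578.8 kWh
television: 94.5 W × 2.24 h × 30 d = 6,350 Wh = 6.35 kWh
ceiling fan: 42.2 W × 10.2 h × 30 d = 12,913 Wh = 12.91 kWh
Total energy = 515.2 + 45.79 + 578.8 + 6.35 + 12.91 = 1,159 kWh
Cost = 1,159 kWh × $0.267 = $309.45 ≈ $309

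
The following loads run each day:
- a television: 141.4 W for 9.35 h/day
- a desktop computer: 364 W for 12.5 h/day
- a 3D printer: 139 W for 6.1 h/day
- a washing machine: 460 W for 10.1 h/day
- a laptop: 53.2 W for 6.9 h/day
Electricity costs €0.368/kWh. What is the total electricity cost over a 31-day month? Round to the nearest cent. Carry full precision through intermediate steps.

€133.85

television: 141.4 W × 9.35 h × 31 d = 40,985 Wh = 40.98 kWh
desktop computer: 364 W × 12.5 h × 31 d = 141,050 Wh = 141.1 kWh
3D printer: 139 W × 6.1 h × 31 d = 26,285 Wh = 26.28 kWh
washing machine: 460 W × 10.1 h × 31 d = 144,026 Wh = 144 kWh
laptop: 53.2 W × 6.9 h × 31 d = 11,379 Wh = 11.38 kWh
Total energy = 40.98 + 141.1 + 26.28 + 144 + 11.38 = 363.7 kWh
Cost = 363.7 kWh × €0.368 = €133.85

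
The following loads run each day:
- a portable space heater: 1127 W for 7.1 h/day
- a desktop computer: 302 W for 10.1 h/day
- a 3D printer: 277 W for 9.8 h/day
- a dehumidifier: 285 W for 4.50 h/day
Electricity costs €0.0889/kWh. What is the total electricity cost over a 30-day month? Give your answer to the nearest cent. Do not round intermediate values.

€40.14

portable space heater: 1127 W × 7.1 h × 30 d = 240,051 Wh = 240.1 kWh
desktop computer: 302 W × 10.1 h × 30 d = 91,506 Wh = 91.51 kWh
3D printer: 277 W × 9.8 h × 30 d = 81,438 Wh = 81.44 kWh
dehumidifier: 285 W × 4.50 h × 30 d = 38,475 Wh = 38.48 kWh
Total energy = 240.1 + 91.51 + 81.44 + 38.48 = 451.5 kWh
Cost = 451.5 kWh × €0.0889 = €40.14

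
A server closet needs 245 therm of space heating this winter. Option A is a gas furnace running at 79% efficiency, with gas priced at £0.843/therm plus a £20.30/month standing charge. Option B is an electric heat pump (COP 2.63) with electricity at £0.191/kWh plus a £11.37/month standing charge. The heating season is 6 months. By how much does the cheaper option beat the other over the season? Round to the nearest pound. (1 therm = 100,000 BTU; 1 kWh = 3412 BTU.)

Heat load = 245 therm × 100,000 = 24,500,000 BTU
Gas: input = 24,500,000 / 0.79 = 31,012,658 BTU = 310.1 therm → 310.1 × £0.843 = £261.44; + 6 × £20.30 standing = £383.24
Heat pump: 24,500,000 BTU / 3412 = 7,181 kWh heat; / 2.63 = 2,730 kWh in → × £0.191 = £521.48; + 6 × £11.37 standing = £589.70
Difference = |£383.24 − £589.70| = £206.46 ≈ £206

£206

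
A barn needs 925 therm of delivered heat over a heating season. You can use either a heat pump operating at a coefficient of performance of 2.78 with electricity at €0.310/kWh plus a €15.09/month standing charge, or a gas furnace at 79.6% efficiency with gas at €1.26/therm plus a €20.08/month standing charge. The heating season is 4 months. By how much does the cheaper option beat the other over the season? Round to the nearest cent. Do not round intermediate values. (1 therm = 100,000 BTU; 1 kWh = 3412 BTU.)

Heat load = 925 therm × 100,000 = 92,500,000 BTU
Gas: input = 92,500,000 / 0.796 = 116,206,030 BTU = 1,162 therm → 1,162 × €1.26 = €1,464.20; + 4 × €20.08 standing = €1,544.52
Heat pump: 92,500,000 BTU / 3412 = 27,110 kWh heat; / 2.78 = 9,752 kWh in → × €0.310 = €3,023.08; + 4 × €15.09 standing = €3,083.44
Difference = |€1,544.52 − €3,083.44| = €1,538.92

€1538.92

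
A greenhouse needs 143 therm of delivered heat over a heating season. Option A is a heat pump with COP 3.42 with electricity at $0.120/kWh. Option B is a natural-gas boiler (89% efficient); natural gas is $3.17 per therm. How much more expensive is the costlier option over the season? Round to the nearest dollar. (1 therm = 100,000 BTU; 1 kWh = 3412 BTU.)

$362

Heat load = 143 therm × 100,000 = 14,300,000 BTU
Gas: input = 14,300,000 / 0.890 = 16,067,416 BTU = 160.7 therm → 160.7 × $3.17 = $509.34
Heat pump: 14,300,000 BTU / 3412 = 4,191 kWh heat; / 3.42 = 1,225 kWh in → × $0.120 = $147.06
Difference = |$509.34 − $147.06| = $362.28 ≈ $362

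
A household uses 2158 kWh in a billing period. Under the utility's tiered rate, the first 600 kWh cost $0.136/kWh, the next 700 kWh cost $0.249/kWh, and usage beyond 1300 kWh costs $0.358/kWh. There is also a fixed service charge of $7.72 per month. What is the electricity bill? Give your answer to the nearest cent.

First 600 kWh × $0.136 = $81.60
Next 700 kWh × $0.249 = $174.30
Remaining 858 kWh × $0.358 = $307.16
Energy charge = $563.06; + service $7.72 = $570.78

$570.78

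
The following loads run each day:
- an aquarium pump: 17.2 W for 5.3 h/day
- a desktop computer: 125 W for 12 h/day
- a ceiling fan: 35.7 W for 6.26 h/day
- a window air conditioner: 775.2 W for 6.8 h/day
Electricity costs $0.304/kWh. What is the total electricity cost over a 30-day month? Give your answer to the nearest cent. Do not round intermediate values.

aquarium pump: 17.2 W × 5.3 h × 30 d = 2,735 Wh = 2.735 kWh
desktop computer: 125 W × 12 h × 30 d = 45,000 Wh = 45 kWh
ceiling fan: 35.7 W × 6.26 h × 30 d = 6,704 Wh = 6.704 kWh
window air conditioner: 775.2 W × 6.8 h × 30 d = 158,141 Wh = 158.1 kWh
Total energy = 2.735 + 45 + 6.704 + 158.1 = 212.6 kWh
Cost = 212.6 kWh × $0.304 = $64.62

$64.62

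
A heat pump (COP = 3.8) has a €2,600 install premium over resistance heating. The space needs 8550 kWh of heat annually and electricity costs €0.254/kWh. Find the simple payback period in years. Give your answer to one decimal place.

Resistance: 8550 kWh × €0.254 = €2,171.70/yr
Heat pump: 8550 / 3.8 = 2250 kWh in → × €0.254 = €571.50/yr
Annual savings = €1,600.20
Payback = €2,600 / €1,600.20 = 1.62 years

1.6 years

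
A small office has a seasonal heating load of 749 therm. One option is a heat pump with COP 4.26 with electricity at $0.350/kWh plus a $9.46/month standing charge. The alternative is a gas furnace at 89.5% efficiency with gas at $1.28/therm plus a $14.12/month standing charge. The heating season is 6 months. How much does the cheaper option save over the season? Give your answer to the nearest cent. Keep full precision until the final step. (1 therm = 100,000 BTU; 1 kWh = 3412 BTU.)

Heat load = 749 therm × 100,000 = 74,900,000 BTU
Gas: input = 74,900,000 / 0.895 = 83,687,151 BTU = 836.9 therm → 836.9 × $1.28 = $1,071.20; + 6 × $14.12 standing = $1,155.92
Heat pump: 74,900,000 BTU / 3412 = 21,950 kWh heat; / 4.26 = 5,153 kWh in → × $0.350 = $1,803.56; + 6 × $9.46 standing = $1,860.32
Difference = |$1,155.92 − $1,860.32| = $704.41

$704.41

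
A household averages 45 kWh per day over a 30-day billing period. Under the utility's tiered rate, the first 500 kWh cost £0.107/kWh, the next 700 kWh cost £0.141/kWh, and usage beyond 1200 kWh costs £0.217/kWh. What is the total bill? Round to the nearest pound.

Usage = 45 kWh/day × 30 days = 1350 kWh
First 500 kWh × £0.107 = £53.50
Next 700 kWh × £0.141 = £98.70
Remaining 150 kWh × £0.217 = £32.55
Total = £184.75 ≈ £185

£185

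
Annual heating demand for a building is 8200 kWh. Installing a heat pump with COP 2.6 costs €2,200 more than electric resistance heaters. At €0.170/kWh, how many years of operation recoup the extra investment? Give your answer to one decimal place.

Resistance: 8200 kWh × €0.170 = €1,394.00/yr
Heat pump: 8200 / 2.6 = 3154 kWh in → × €0.170 = €536.15/yr
Annual savings = €857.85
Payback = €2,200 / €857.85 = 2.56 years

2.6 years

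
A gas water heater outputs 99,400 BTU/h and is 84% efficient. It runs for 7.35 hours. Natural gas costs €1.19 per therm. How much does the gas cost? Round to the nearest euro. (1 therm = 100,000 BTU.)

Heat delivered = 99,400 BTU/h × 7.35 h = 730,590 BTU
Gas input = 730,590 / 0.84 = 869,750 BTU
= 869,750 / 100,000 = 8.697 therm
Cost = 8.697 × €1.19/therm = €10.35 ≈ €10

€10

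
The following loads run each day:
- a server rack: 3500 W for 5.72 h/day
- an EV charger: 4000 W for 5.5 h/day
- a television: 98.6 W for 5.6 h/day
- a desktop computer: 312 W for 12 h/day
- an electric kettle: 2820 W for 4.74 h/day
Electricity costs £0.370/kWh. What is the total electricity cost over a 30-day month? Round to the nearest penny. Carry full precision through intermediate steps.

server rack: 3500 W × 5.72 h × 30 d = 600,600 Wh = 600.6 kWh
EV charger: 4000 W × 5.5 h × 30 d = 660,000 Wh = 660 kWh
television: 98.6 W × 5.6 h × 30 d = 16,565 Wh = 16.56 kWh
desktop computer: 312 W × 12 h × 30 d = 112,320 Wh = 112.3 kWh
electric kettle: 2820 W × 4.74 h × 30 d = 401,004 Wh = 401 kWh
Total energy = 600.6 + 660 + 16.56 + 112.3 + 401 = 1,790 kWh
Cost = 1,790 kWh × £0.370 = £662.48

£662.48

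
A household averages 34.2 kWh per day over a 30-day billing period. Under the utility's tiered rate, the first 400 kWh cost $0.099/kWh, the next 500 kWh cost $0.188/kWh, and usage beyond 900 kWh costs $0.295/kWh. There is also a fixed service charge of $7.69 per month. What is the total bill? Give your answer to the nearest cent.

Usage = 34.2 kWh/day × 30 days = 1026 kWh
First 400 kWh × $0.099 = $39.60
Next 500 kWh × $0.188 = $94.00
Remaining 126 kWh × $0.295 = $37.17
Energy charge = $170.77; + service $7.69 = $178.46

$178.46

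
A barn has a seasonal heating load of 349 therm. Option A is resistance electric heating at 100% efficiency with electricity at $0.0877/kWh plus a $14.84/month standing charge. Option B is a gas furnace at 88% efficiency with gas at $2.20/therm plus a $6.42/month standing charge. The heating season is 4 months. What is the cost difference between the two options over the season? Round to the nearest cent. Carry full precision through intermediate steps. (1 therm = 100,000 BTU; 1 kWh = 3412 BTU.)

Heat load = 349 therm × 100,000 = 34,900,000 BTU
Gas: input = 34,900,000 / 0.88 = 39,659,091 BTU = 396.6 therm → 396.6 × $2.20 = $872.50; + 4 × $6.42 standing = $898.18
Electric: 34,900,000 BTU / 3412 = 10,230 kWh → × $0.0877 = $897.05; + 4 × $14.84 standing = $956.41
Difference = |$898.18 − $956.41| = $58.23

$58.23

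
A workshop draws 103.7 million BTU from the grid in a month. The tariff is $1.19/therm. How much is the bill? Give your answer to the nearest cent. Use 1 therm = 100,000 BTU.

103.7 million BTU × (10 therm/million BTU) = 1,037 therm
Cost = 1,037 therm × $1.19/therm = $1,234.03

$1234.03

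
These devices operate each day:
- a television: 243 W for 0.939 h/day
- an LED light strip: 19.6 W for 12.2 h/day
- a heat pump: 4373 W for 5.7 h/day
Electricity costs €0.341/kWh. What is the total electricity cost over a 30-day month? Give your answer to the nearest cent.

television: 243 W × 0.939 h × 30 d = 6,845 Wh = 6.845 kWh
LED light strip: 19.6 W × 12.2 h × 30 d = 7,174 Wh = 7.174 kWh
heat pump: 4373 W × 5.7 h × 30 d = 747,783 Wh = 747.8 kWh
Total energy = 6.845 + 7.174 + 747.8 = 761.8 kWh
Cost = 761.8 kWh × €0.341 = €259.77

€259.77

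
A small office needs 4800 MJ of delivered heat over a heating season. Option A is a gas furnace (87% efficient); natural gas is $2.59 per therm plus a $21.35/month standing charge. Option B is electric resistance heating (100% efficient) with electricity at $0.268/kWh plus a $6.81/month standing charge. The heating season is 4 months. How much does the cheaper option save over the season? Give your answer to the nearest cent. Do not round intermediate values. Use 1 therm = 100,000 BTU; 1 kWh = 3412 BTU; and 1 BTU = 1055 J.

Heat load = 4800 MJ = 4,800,000,000 J / 1055 = 4,549,763 BTU
Gas: input = 4,549,763 / 0.87 = 5,229,613 BTU = 52.3 therm → 52.3 × $2.59 = $135.45; + 4 × $21.35 standing = $220.85
Electric: 4,549,763 BTU / 3412 = 1,333 kWh → × $0.268 = $357.37; + 4 × $6.81 standing = $384.61
Difference = |$220.85 − $384.61| = $163.76

$163.76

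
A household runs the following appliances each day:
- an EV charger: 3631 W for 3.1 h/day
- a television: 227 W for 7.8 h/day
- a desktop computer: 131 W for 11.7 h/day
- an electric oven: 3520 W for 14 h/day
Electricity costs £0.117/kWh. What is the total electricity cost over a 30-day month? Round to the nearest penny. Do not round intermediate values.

EV charger: 3631 W × 3.1 h × 30 d = 337,683 Wh = 337.7 kWh
television: 227 W × 7.8 h × 30 d = 53,118 Wh = 53.12 kWh
desktop computer: 131 W × 11.7 h × 30 d = 45,981 Wh = 45.98 kWh
electric oven: 3520 W × 14 h × 30 d = 1,478,400 Wh = 1,478 kWh
Total energy = 337.7 + 53.12 + 45.98 + 1,478 = 1,915 kWh
Cost = 1,915 kWh × £0.117 = £224.08

£224.08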